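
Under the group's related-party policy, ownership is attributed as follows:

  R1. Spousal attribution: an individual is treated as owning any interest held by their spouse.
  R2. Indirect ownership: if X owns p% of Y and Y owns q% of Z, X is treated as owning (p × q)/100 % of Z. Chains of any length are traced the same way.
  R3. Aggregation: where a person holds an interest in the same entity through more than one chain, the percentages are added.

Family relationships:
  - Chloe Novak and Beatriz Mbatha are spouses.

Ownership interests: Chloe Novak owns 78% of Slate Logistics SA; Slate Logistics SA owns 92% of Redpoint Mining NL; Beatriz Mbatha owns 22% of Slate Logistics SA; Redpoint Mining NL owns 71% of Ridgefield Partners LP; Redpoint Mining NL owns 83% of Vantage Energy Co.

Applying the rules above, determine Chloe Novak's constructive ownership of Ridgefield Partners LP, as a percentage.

65.32%

By spousal attribution (R1), Chloe Novak is treated as also owning Beatriz Mbatha's interest in Slate Logistics SA, giving 78% + 22% = 100%.
Chain via Slate Logistics SA → Redpoint Mining NL (R2): 100% × 92% × 71% = 65.32% of Ridgefield Partners LP.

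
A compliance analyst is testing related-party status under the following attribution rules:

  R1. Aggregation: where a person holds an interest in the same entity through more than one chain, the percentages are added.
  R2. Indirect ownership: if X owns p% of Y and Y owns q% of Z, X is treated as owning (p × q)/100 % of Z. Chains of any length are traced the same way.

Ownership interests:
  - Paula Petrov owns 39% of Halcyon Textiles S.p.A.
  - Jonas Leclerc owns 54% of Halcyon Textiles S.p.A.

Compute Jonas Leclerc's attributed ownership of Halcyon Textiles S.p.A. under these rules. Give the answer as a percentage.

Direct interest in Halcyon Textiles S.p.A: 54%.

54%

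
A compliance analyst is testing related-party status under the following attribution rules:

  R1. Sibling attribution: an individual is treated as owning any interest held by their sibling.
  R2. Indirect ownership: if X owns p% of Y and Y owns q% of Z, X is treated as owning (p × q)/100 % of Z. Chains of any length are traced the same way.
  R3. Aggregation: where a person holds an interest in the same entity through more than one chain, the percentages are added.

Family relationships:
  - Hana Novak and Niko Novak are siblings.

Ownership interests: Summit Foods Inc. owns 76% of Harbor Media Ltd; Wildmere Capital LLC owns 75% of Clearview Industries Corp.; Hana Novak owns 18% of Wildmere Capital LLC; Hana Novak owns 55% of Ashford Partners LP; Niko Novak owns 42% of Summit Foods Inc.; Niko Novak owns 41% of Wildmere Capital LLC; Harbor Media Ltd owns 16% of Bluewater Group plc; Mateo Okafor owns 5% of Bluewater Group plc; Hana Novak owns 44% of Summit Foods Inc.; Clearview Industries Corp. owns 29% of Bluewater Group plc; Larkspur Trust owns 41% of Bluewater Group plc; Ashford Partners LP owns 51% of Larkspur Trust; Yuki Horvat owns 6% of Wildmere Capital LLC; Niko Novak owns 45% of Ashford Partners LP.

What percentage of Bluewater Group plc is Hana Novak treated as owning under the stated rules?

By sibling attribution (R1), Hana Novak is treated as also owning Niko Novak's interest in Summit Foods Inc, giving 44% + 42% = 86%.
By sibling attribution (R1), Hana Novak is treated as also owning Niko Novak's interest in Wildmere Capital LLC, giving 18% + 41% = 59%.
By sibling attribution (R1), Hana Novak is treated as also owning Niko Novak's interest in Ashford Partners LP, giving 55% + 45% = 100%.
Chain via Summit Foods Inc. → Harbor Media Ltd (R2): 86% × 76% × 16% = 10.4576% of Bluewater Group plc.
Chain via Wildmere Capital LLC → Clearview Industries Corp. (R2): 59% × 75% × 29% = 12.8325% of Bluewater Group plc.
Chain via Ashford Partners LP → Larkspur Trust (R2): 100% × 51% × 41% = 20.91% of Bluewater Group plc.
Aggregating (R3): 10.4576% + 12.8325% + 20.91% = 44.2001%.

44.2001%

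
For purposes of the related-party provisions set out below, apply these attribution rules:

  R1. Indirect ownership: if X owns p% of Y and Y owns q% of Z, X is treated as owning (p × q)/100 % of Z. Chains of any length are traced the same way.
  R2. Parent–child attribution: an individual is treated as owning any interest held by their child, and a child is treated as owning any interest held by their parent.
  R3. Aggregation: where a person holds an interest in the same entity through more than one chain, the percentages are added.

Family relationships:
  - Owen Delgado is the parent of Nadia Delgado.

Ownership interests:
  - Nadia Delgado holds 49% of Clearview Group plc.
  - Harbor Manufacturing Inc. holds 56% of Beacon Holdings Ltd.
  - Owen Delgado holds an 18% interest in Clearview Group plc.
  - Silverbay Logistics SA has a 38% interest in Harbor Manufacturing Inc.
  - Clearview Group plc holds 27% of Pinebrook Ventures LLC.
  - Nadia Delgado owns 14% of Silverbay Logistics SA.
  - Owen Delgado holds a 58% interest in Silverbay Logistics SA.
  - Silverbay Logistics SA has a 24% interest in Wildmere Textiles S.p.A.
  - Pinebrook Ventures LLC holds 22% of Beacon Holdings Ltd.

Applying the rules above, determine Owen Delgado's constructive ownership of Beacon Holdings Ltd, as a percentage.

By parent–child attribution (R2), Owen Delgado is treated as also owning Nadia Delgado's interest in Silverbay Logistics SA, giving 58% + 14% = 72%.
By parent–child attribution (R2), Owen Delgado is treated as also owning Nadia Delgado's interest in Clearview Group plc, giving 18% + 49% = 67%.
Chain via Silverbay Logistics SA → Harbor Manufacturing Inc. (R1): 72% × 38% × 56% = 15.3216% of Beacon Holdings Ltd.
Chain via Clearview Group plc → Pinebrook Ventures LLC (R1): 67% × 27% × 22% = 3.9798% of Beacon Holdings Ltd.
Aggregating (R3): 15.3216% + 3.9798% = 19.3014%.

19.3014%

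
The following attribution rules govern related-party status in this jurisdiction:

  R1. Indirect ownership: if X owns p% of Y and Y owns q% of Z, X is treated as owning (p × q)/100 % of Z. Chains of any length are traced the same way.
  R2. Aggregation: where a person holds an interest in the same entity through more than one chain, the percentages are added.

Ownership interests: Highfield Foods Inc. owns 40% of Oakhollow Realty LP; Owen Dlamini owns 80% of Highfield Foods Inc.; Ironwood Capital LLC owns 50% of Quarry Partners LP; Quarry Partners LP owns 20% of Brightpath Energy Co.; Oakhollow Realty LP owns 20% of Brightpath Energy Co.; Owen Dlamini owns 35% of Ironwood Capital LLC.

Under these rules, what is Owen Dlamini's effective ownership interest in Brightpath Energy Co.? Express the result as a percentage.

9.9%

Chain via Ironwood Capital LLC → Quarry Partners LP (R1): 35% × 50% × 20% = 3.5% of Brightpath Energy Co.
Chain via Highfield Foods Inc. → Oakhollow Realty LP (R1): 80% × 40% × 20% = 6.4% of Brightpath Energy Co.
Aggregating (R2): 3.5% + 6.4% = 9.9%.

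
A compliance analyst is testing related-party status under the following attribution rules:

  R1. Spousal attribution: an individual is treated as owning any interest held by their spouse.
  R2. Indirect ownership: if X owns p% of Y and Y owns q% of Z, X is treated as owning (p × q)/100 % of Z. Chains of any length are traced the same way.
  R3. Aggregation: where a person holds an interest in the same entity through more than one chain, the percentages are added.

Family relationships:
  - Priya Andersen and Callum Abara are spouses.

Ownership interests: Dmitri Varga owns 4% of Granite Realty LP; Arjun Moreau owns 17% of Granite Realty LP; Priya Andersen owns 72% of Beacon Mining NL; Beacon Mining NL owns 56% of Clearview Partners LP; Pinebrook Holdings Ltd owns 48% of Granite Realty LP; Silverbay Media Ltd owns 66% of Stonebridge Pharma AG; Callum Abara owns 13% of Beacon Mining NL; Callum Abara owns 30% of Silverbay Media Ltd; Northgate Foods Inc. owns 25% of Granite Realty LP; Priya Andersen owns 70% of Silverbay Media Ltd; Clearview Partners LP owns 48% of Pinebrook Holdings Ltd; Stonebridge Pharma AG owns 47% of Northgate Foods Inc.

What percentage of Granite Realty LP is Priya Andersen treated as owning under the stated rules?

By spousal attribution (R1), Priya Andersen is treated as also owning Callum Abara's interest in Silverbay Media Ltd, giving 70% + 30% = 100%.
By spousal attribution (R1), Priya Andersen is treated as also owning Callum Abara's interest in Beacon Mining NL, giving 72% + 13% = 85%.
Chain via Silverbay Media Ltd → Stonebridge Pharma AG → Northgate Foods Inc. (R2): 100% × 66% × 47% × 25% = 7.755% of Granite Realty LP.
Chain via Beacon Mining NL → Clearview Partners LP → Pinebrook Holdings Ltd (R2): 85% × 56% × 48% × 48% = 10.96704% of Granite Realty LP.
Aggregating (R3): 7.755% + 10.96704% = 18.72204%.

18.72204%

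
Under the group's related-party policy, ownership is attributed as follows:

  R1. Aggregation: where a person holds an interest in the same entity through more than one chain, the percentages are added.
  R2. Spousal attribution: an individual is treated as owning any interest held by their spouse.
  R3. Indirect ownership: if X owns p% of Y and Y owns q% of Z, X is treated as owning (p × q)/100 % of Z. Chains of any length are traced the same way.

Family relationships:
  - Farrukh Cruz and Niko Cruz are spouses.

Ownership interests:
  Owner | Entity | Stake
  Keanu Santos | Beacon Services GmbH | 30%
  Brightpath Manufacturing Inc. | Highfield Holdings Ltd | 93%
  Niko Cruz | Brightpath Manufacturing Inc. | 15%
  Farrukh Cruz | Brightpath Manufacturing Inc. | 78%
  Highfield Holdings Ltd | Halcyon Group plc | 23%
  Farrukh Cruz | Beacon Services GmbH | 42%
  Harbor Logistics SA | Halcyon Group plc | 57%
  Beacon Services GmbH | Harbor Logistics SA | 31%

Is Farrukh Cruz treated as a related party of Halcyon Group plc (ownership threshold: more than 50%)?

No

By spousal attribution (R2), Farrukh Cruz is treated as also owning Niko Cruz's interest in Brightpath Manufacturing Inc, giving 78% + 15% = 93%.
Chain via Beacon Services GmbH → Harbor Logistics SA (R3): 42% × 31% × 57% = 7.4214% of Halcyon Group plc.
Chain via Brightpath Manufacturing Inc. → Highfield Holdings Ltd (R3): 93% × 93% × 23% = 19.8927% of Halcyon Group plc.
Aggregating (R1): 7.4214% + 19.8927% = 27.3141%.
27.3141% does not exceed the 50% threshold, so Farrukh is not a related party to Halcyon Group plc.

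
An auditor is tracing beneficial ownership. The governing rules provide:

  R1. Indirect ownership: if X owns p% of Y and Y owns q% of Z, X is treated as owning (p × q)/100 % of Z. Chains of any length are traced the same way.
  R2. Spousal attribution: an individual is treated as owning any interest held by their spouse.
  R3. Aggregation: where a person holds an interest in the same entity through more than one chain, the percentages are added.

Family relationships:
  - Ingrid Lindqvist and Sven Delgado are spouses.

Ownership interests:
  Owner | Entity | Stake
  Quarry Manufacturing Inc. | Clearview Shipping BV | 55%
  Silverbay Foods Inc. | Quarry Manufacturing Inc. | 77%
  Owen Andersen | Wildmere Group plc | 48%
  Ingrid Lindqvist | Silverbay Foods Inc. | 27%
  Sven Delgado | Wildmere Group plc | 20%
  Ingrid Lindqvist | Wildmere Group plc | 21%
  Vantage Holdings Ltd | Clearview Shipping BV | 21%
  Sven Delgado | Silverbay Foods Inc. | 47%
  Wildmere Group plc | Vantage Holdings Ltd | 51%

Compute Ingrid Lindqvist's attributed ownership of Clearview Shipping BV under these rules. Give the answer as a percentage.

By spousal attribution (R2), Ingrid Lindqvist is treated as also owning Sven Delgado's interest in Silverbay Foods Inc, giving 27% + 47% = 74%.
By spousal attribution (R2), Ingrid Lindqvist is treated as also owning Sven Delgado's interest in Wildmere Group plc, giving 21% + 20% = 41%.
Chain via Silverbay Foods Inc. → Quarry Manufacturing Inc. (R1): 74% × 77% × 55% = 31.339% of Clearview Shipping BV.
Chain via Wildmere Group plc → Vantage Holdings Ltd (R1): 41% × 51% × 21% = 4.3911% of Clearview Shipping BV.
Aggregating (R3): 31.339% + 4.3911% = 35.7301%.

35.7301%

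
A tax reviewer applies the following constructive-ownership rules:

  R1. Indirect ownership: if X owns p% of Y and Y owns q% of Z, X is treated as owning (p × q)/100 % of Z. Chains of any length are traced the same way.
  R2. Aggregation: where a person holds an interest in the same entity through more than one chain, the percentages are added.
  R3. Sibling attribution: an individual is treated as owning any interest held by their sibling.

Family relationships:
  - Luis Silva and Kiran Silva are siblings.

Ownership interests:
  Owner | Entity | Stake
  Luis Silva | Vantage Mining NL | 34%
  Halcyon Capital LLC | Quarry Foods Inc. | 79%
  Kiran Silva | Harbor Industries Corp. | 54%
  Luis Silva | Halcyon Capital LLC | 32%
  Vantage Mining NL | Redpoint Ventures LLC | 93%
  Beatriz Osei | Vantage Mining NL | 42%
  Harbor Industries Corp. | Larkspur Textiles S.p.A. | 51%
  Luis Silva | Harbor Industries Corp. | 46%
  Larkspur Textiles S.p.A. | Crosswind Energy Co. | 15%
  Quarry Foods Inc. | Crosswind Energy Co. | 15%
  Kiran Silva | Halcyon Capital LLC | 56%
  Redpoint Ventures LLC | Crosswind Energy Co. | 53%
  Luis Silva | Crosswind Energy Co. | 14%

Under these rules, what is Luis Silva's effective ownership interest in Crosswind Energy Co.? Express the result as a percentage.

48.8366%

By sibling attribution (R3), Luis Silva is treated as also owning Kiran Silva's interest in Halcyon Capital LLC, giving 32% + 56% = 88%.
By sibling attribution (R3), Luis Silva is treated as also owning Kiran Silva's interest in Harbor Industries Corp, giving 46% + 54% = 100%.
Chain via Halcyon Capital LLC → Quarry Foods Inc. (R1): 88% × 79% × 15% = 10.428% of Crosswind Energy Co.
Chain via Vantage Mining NL → Redpoint Ventures LLC (R1): 34% × 93% × 53% = 16.7586% of Crosswind Energy Co.
Chain via Harbor Industries Corp. → Larkspur Textiles S.p.A. (R1): 100% × 51% × 15% = 7.65% of Crosswind Energy Co.
Direct interest in Crosswind Energy Co: 14%.
Aggregating (R2): 10.428% + 16.7586% + 7.65% + 14% = 48.8366%.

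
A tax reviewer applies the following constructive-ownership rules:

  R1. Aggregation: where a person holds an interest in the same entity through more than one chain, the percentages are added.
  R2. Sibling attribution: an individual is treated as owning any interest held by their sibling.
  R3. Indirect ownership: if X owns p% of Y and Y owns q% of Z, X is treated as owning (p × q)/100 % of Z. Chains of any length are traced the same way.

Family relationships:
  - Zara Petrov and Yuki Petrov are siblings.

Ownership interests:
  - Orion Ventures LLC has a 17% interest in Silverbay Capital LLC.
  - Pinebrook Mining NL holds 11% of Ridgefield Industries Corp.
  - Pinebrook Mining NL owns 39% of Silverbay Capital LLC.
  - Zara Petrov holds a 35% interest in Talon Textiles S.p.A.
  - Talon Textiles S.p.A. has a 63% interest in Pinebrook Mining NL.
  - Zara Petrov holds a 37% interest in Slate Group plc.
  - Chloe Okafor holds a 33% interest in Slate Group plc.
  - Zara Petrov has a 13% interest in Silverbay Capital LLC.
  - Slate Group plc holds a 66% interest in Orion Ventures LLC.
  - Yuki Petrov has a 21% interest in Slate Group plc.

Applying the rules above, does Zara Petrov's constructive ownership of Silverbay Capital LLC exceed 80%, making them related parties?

By sibling attribution (R2), Zara Petrov is treated as also owning Yuki Petrov's interest in Slate Group plc, giving 37% + 21% = 58%.
Chain via Talon Textiles S.p.A. → Pinebrook Mining NL (R3): 35% × 63% × 39% = 8.5995% of Silverbay Capital LLC.
Chain via Slate Group plc → Orion Ventures LLC (R3): 58% × 66% × 17% = 6.5076% of Silverbay Capital LLC.
Direct interest in Silverbay Capital LLC: 13%.
Aggregating (R1): 8.5995% + 6.5076% + 13% = 28.1071%.
28.1071% does not exceed the 80% threshold, so Zara is not a related party to Silverbay Capital LLC.

No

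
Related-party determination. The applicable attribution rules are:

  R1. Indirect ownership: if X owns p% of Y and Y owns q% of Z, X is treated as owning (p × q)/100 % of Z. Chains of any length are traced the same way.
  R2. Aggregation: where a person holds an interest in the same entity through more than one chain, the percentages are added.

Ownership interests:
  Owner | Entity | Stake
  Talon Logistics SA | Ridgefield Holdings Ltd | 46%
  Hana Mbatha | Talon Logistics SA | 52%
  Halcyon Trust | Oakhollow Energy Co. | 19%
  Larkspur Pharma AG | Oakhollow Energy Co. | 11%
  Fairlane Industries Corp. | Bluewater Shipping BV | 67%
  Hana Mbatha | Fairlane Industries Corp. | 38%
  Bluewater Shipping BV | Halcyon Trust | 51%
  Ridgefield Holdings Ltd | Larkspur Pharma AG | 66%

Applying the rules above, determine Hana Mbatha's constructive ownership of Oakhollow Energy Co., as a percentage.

Chain via Fairlane Industries Corp. → Bluewater Shipping BV → Halcyon Trust (R1): 38% × 67% × 51% × 19% = 2.467074% of Oakhollow Energy Co.
Chain via Talon Logistics SA → Ridgefield Holdings Ltd → Larkspur Pharma AG (R1): 52% × 46% × 66% × 11% = 1.736592% of Oakhollow Energy Co.
Aggregating (R2): 2.467074% + 1.736592% = 4.203666%.

4.203666%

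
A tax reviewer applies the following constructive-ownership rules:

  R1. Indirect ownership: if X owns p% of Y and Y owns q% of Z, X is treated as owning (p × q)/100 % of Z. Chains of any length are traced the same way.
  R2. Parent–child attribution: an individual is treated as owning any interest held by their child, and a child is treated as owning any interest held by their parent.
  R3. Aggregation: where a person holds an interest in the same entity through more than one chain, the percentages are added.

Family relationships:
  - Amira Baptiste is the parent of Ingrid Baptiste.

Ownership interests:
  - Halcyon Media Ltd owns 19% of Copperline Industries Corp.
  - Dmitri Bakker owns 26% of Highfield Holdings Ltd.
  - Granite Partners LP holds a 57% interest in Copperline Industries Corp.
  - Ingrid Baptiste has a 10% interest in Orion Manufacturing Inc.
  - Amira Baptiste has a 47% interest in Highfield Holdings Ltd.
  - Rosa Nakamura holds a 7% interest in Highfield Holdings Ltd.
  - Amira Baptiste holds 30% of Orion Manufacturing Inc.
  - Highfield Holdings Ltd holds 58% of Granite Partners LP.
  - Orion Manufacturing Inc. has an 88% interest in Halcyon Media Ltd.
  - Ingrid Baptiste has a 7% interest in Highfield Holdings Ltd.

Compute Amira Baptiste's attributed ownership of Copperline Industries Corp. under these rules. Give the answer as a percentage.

24.5404%

By parent–child attribution (R2), Amira Baptiste is treated as also owning Ingrid Baptiste's interest in Orion Manufacturing Inc, giving 30% + 10% = 40%.
By parent–child attribution (R2), Amira Baptiste is treated as also owning Ingrid Baptiste's interest in Highfield Holdings Ltd, giving 47% + 7% = 54%.
Chain via Orion Manufacturing Inc. → Halcyon Media Ltd (R1): 40% × 88% × 19% = 6.688% of Copperline Industries Corp.
Chain via Highfield Holdings Ltd → Granite Partners LP (R1): 54% × 58% × 57% = 17.8524% of Copperline Industries Corp.
Aggregating (R3): 6.688% + 17.8524% = 24.5404%.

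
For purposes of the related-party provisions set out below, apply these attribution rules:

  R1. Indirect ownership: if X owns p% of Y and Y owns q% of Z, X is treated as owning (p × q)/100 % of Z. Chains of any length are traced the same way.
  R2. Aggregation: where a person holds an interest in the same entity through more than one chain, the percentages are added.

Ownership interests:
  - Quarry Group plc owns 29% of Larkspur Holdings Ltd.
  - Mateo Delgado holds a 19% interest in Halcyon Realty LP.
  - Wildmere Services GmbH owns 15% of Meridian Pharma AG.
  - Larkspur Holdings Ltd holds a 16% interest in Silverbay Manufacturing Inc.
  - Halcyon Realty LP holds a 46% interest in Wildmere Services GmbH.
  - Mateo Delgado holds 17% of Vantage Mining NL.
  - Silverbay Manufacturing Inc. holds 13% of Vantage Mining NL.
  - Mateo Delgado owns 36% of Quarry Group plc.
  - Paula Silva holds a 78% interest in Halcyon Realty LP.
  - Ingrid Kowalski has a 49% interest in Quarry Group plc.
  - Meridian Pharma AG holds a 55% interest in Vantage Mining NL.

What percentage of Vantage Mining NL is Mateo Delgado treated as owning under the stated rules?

Chain via Halcyon Realty LP → Wildmere Services GmbH → Meridian Pharma AG (R1): 19% × 46% × 15% × 55% = 0.72105% of Vantage Mining NL.
Chain via Quarry Group plc → Larkspur Holdings Ltd → Silverbay Manufacturing Inc. (R1): 36% × 29% × 16% × 13% = 0.217152% of Vantage Mining NL.
Direct interest in Vantage Mining NL: 17%.
Aggregating (R2): 0.72105% + 0.217152% + 17% = 17.938202%.

17.938202%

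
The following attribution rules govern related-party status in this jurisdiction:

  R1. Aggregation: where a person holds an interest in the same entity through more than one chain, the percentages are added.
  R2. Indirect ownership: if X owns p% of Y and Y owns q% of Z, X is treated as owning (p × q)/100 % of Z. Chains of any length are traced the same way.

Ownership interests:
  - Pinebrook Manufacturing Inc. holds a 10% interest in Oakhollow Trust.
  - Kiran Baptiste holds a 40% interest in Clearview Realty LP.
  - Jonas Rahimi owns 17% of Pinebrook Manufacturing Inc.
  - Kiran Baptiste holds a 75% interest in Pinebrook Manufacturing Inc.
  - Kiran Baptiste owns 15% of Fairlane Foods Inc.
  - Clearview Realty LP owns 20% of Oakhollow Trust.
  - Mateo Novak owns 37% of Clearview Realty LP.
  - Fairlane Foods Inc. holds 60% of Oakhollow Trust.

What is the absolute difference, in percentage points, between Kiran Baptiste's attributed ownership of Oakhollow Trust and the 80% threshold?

Chain via Fairlane Foods Inc. (R2): 15% × 60% = 9% of Oakhollow Trust.
Chain via Pinebrook Manufacturing Inc. (R2): 75% × 10% = 7.5% of Oakhollow Trust.
Chain via Clearview Realty LP (R2): 40% × 20% = 8% of Oakhollow Trust.
Aggregating (R1): 9% + 7.5% + 8% = 24.5%.
24.5% falls short of the 80% threshold by 55.5 percentage points.

55.5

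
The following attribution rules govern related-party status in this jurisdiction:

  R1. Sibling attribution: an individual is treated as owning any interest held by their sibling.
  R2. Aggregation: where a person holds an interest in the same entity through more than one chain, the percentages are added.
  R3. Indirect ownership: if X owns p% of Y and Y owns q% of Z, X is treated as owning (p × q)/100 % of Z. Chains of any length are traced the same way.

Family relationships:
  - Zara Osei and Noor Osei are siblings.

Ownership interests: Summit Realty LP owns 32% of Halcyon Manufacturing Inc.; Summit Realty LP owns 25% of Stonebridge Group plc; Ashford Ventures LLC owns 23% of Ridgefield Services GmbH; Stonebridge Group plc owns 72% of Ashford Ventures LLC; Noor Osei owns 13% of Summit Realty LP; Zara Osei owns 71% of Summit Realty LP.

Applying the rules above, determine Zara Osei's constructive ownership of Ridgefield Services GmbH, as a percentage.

3.4776%

By sibling attribution (R1), Zara Osei is treated as also owning Noor Osei's interest in Summit Realty LP, giving 71% + 13% = 84%.
Chain via Summit Realty LP → Stonebridge Group plc → Ashford Ventures LLC (R3): 84% × 25% × 72% × 23% = 3.4776% of Ridgefield Services GmbH.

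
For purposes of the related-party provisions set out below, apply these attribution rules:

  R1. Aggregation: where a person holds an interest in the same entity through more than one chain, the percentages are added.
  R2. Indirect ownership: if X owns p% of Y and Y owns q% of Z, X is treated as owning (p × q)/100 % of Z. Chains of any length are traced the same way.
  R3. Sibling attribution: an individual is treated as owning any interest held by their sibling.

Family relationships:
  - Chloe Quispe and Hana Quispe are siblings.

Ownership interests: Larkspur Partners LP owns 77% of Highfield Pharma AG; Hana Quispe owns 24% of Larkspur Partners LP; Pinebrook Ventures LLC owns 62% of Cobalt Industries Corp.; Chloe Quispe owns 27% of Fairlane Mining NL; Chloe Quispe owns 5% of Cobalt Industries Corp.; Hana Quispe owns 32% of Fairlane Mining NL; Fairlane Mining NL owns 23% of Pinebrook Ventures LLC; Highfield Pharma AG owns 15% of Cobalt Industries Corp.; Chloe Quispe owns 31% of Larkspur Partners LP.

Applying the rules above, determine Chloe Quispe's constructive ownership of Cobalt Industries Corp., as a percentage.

By sibling attribution (R3), Chloe Quispe is treated as also owning Hana Quispe's interest in Larkspur Partners LP, giving 31% + 24% = 55%.
By sibling attribution (R3), Chloe Quispe is treated as also owning Hana Quispe's interest in Fairlane Mining NL, giving 27% + 32% = 59%.
Chain via Larkspur Partners LP → Highfield Pharma AG (R2): 55% × 77% × 15% = 6.3525% of Cobalt Industries Corp.
Chain via Fairlane Mining NL → Pinebrook Ventures LLC (R2): 59% × 23% × 62% = 8.4134% of Cobalt Industries Corp.
Direct interest in Cobalt Industries Corp: 5%.
Aggregating (R1): 6.3525% + 8.4134% + 5% = 19.7659%.

19.7659%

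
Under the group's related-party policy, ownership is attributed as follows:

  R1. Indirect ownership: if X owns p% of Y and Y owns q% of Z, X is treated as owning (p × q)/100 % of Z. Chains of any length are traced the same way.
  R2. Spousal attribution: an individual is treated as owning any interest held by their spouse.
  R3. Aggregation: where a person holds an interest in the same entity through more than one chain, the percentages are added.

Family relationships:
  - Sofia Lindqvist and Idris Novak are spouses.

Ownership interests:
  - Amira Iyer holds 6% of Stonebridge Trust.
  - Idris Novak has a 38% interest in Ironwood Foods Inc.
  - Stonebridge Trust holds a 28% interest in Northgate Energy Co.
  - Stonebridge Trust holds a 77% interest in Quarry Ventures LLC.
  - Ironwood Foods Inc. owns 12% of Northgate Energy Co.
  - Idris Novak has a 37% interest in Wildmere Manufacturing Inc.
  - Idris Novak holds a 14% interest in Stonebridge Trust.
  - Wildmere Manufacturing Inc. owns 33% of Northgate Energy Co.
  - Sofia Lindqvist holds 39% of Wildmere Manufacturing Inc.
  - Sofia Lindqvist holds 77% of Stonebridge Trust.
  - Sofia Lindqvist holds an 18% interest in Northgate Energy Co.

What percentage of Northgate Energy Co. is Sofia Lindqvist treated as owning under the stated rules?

73.12%

By spousal attribution (R2), Sofia Lindqvist is treated as also owning Idris Novak's interest in Wildmere Manufacturing Inc, giving 39% + 37% = 76%.
By spousal attribution (R2), Sofia Lindqvist is treated as also owning Idris Novak's interest in Stonebridge Trust, giving 77% + 14% = 91%.
By spousal attribution (R2), Sofia Lindqvist is treated as owning Idris Novak's 38% interest in Ironwood Foods Inc.
Chain via Wildmere Manufacturing Inc. (R1): 76% × 33% = 25.08% of Northgate Energy Co.
Chain via Stonebridge Trust (R1): 91% × 28% = 25.48% of Northgate Energy Co.
Direct interest in Northgate Energy Co: 18%.
Chain via Ironwood Foods Inc. (R1): 38% × 12% = 4.56% of Northgate Energy Co.
Aggregating (R3): 25.08% + 25.48% + 18% + 4.56% = 73.12%.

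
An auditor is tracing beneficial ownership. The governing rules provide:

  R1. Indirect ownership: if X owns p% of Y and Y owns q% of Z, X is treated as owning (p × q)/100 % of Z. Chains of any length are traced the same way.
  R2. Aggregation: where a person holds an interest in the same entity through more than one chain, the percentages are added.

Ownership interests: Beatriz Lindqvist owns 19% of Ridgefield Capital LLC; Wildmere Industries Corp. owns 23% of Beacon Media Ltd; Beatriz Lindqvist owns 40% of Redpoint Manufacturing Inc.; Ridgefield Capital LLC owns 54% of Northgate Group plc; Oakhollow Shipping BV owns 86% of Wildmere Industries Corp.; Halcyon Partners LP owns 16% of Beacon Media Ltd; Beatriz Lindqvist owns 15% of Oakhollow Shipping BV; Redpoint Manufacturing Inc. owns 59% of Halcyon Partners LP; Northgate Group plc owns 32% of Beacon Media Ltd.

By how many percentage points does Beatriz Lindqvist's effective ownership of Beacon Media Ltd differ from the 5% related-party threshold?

Chain via Oakhollow Shipping BV → Wildmere Industries Corp. (R1): 15% × 86% × 23% = 2.967% of Beacon Media Ltd.
Chain via Ridgefield Capital LLC → Northgate Group plc (R1): 19% × 54% × 32% = 3.2832% of Beacon Media Ltd.
Chain via Redpoint Manufacturing Inc. → Halcyon Partners LP (R1): 40% × 59% × 16% = 3.776% of Beacon Media Ltd.
Aggregating (R2): 2.967% + 3.2832% + 3.776% = 10.0262%.
10.0262% exceeds the 5% threshold by 5.0262 percentage points.

5.0262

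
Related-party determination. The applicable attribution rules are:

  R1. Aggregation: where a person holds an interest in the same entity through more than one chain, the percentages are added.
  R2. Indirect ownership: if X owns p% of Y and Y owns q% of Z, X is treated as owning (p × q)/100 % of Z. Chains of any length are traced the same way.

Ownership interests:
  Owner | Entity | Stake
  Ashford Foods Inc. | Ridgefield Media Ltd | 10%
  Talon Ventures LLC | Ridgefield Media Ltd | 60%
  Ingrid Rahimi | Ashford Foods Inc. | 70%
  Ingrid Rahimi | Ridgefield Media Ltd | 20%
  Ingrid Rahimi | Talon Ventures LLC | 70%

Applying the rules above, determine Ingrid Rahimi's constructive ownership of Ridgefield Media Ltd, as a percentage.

Chain via Ashford Foods Inc. (R2): 70% × 10% = 7% of Ridgefield Media Ltd.
Chain via Talon Ventures LLC (R2): 70% × 60% = 42% of Ridgefield Media Ltd.
Direct interest in Ridgefield Media Ltd: 20%.
Aggregating (R1): 7% + 42% + 20% = 69%.

69%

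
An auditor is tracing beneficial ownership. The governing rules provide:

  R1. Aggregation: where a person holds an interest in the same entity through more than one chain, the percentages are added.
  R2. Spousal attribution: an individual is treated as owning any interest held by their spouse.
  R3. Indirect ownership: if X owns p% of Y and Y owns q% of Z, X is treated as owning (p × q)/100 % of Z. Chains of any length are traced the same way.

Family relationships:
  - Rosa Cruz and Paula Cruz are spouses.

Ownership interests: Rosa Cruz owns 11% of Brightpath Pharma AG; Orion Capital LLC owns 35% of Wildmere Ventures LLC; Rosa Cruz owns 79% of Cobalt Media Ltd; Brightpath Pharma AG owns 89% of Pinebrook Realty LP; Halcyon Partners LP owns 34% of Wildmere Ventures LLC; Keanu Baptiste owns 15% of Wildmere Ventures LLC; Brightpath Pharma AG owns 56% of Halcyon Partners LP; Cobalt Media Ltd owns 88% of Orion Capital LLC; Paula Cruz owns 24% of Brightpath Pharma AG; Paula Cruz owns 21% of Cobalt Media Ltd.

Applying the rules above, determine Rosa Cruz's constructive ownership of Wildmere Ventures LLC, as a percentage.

37.464%

By spousal attribution (R2), Rosa Cruz is treated as also owning Paula Cruz's interest in Cobalt Media Ltd, giving 79% + 21% = 100%.
By spousal attribution (R2), Rosa Cruz is treated as also owning Paula Cruz's interest in Brightpath Pharma AG, giving 11% + 24% = 35%.
Chain via Cobalt Media Ltd → Orion Capital LLC (R3): 100% × 88% × 35% = 30.8% of Wildmere Ventures LLC.
Chain via Brightpath Pharma AG → Halcyon Partners LP (R3): 35% × 56% × 34% = 6.664% of Wildmere Ventures LLC.
Aggregating (R1): 30.8% + 6.664% = 37.464%.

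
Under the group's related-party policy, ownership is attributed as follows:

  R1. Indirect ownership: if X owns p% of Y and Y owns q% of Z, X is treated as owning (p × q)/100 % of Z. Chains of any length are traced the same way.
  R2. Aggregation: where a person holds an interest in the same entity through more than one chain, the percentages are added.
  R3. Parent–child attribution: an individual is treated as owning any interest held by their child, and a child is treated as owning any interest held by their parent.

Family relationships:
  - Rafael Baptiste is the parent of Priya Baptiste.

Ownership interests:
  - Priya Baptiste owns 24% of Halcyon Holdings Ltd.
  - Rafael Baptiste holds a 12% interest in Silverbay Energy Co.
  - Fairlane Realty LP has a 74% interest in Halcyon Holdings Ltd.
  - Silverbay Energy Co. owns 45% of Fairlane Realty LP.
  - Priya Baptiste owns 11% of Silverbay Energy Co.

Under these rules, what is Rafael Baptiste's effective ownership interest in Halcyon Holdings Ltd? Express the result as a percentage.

By parent–child attribution (R3), Rafael Baptiste is treated as also owning Priya Baptiste's interest in Silverbay Energy Co, giving 12% + 11% = 23%.
By parent–child attribution (R3), Rafael Baptiste is treated as owning Priya Baptiste's 24% interest in Halcyon Holdings Ltd.
Chain via Silverbay Energy Co. → Fairlane Realty LP (R1): 23% × 45% × 74% = 7.659% of Halcyon Holdings Ltd.
Direct interest in Halcyon Holdings Ltd: 24%.
Aggregating (R2): 7.659% + 24% = 31.659%.

31.659%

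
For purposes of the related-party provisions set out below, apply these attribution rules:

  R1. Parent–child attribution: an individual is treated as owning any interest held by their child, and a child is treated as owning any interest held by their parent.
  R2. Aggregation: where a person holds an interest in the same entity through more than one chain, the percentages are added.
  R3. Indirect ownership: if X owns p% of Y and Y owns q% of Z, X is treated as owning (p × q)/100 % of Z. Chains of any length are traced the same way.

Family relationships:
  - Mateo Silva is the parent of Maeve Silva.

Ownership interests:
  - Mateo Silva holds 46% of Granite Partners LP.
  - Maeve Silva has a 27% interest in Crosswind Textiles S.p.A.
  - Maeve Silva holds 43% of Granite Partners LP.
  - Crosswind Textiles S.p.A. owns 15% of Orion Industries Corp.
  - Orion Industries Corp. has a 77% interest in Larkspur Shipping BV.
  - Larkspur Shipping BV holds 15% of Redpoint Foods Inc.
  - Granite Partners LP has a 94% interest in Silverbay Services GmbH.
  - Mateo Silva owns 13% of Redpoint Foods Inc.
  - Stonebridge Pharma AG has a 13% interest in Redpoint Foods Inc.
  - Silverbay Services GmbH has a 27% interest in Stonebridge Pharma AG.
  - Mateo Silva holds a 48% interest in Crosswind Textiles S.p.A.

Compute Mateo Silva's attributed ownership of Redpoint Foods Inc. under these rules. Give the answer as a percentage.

17.235841%

By parent–child attribution (R1), Mateo Silva is treated as also owning Maeve Silva's interest in Crosswind Textiles S.p.A, giving 48% + 27% = 75%.
By parent–child attribution (R1), Mateo Silva is treated as also owning Maeve Silva's interest in Granite Partners LP, giving 46% + 43% = 89%.
Chain via Crosswind Textiles S.p.A. → Orion Industries Corp. → Larkspur Shipping BV (R3): 75% × 15% × 77% × 15% = 1.299375% of Redpoint Foods Inc.
Chain via Granite Partners LP → Silverbay Services GmbH → Stonebridge Pharma AG (R3): 89% × 94% × 27% × 13% = 2.936466% of Redpoint Foods Inc.
Direct interest in Redpoint Foods Inc: 13%.
Aggregating (R2): 1.299375% + 2.936466% + 13% = 17.235841%.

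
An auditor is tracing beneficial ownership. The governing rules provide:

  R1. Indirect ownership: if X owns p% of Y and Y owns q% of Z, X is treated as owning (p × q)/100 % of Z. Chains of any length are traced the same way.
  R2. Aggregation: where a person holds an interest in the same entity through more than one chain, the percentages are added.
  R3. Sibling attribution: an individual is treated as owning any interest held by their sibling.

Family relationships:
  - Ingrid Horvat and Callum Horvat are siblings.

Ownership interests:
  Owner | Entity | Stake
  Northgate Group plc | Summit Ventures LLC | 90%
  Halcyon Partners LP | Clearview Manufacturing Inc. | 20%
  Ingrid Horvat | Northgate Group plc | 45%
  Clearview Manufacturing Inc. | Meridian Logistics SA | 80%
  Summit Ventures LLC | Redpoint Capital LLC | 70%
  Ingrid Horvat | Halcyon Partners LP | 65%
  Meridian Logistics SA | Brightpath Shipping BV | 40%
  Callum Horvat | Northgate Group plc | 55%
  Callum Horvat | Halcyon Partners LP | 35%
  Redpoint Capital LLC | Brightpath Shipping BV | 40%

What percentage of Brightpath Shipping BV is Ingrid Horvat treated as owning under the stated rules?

By sibling attribution (R3), Ingrid Horvat is treated as also owning Callum Horvat's interest in Northgate Group plc, giving 45% + 55% = 100%.
By sibling attribution (R3), Ingrid Horvat is treated as also owning Callum Horvat's interest in Halcyon Partners LP, giving 65% + 35% = 100%.
Chain via Northgate Group plc → Summit Ventures LLC → Redpoint Capital LLC (R1): 100% × 90% × 70% × 40% = 25.2% of Brightpath Shipping BV.
Chain via Halcyon Partners LP → Clearview Manufacturing Inc. → Meridian Logistics SA (R1): 100% × 20% × 80% × 40% = 6.4% of Brightpath Shipping BV.
Aggregating (R2): 25.2% + 6.4% = 31.6%.

31.6%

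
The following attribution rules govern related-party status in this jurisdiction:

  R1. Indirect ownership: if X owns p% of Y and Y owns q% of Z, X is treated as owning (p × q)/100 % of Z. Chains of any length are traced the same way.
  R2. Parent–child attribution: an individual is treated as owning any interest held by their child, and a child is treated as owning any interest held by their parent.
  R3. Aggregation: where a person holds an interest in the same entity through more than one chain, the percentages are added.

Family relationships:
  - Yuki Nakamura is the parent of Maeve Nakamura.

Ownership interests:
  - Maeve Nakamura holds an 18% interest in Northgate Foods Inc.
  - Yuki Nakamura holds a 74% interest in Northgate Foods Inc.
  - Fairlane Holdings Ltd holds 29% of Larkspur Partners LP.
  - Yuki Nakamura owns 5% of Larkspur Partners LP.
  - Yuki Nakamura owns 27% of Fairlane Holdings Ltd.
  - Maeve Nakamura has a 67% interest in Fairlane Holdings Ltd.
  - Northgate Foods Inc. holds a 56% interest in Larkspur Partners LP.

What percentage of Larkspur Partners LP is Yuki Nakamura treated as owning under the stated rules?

83.78%

By parent–child attribution (R2), Yuki Nakamura is treated as also owning Maeve Nakamura's interest in Northgate Foods Inc, giving 74% + 18% = 92%.
By parent–child attribution (R2), Yuki Nakamura is treated as also owning Maeve Nakamura's interest in Fairlane Holdings Ltd, giving 27% + 67% = 94%.
Chain via Northgate Foods Inc. (R1): 92% × 56% = 51.52% of Larkspur Partners LP.
Chain via Fairlane Holdings Ltd (R1): 94% × 29% = 27.26% of Larkspur Partners LP.
Direct interest in Larkspur Partners LP: 5%.
Aggregating (R3): 51.52% + 27.26% + 5% = 83.78%.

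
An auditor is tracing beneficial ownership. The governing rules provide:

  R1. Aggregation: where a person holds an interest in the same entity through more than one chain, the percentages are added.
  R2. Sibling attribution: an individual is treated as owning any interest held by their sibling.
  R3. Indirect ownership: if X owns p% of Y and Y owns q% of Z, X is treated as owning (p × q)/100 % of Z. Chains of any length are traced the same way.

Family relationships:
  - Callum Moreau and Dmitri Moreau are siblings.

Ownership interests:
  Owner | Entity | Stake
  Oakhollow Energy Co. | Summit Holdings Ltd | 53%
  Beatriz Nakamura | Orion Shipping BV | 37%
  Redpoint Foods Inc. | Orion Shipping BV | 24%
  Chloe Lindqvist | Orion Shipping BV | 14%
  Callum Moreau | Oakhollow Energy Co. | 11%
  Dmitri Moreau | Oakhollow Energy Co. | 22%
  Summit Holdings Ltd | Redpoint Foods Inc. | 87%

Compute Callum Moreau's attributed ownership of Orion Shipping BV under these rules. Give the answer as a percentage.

By sibling attribution (R2), Callum Moreau is treated as also owning Dmitri Moreau's interest in Oakhollow Energy Co, giving 11% + 22% = 33%.
Chain via Oakhollow Energy Co. → Summit Holdings Ltd → Redpoint Foods Inc. (R3): 33% × 53% × 87% × 24% = 3.651912% of Orion Shipping BV.

3.651912%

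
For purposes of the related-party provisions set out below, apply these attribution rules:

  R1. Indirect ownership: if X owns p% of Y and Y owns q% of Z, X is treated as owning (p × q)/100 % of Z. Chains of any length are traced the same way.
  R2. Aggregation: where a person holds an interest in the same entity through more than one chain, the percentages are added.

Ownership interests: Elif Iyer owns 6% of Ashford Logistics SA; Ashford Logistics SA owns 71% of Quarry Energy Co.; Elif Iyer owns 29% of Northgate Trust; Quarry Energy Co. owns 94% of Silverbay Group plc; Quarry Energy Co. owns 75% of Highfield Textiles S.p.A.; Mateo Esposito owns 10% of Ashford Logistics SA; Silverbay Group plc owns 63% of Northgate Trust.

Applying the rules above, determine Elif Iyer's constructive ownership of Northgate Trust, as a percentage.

31.522772%

Chain via Ashford Logistics SA → Quarry Energy Co. → Silverbay Group plc (R1): 6% × 71% × 94% × 63% = 2.522772% of Northgate Trust.
Direct interest in Northgate Trust: 29%.
Aggregating (R2): 2.522772% + 29% = 31.522772%.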